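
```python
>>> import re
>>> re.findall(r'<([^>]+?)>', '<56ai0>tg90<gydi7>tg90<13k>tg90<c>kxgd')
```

['56ai0', 'gydi7', '13k', 'c']

Because there's exactly one group, `findall` drops the full match and keeps group 1 from each hit.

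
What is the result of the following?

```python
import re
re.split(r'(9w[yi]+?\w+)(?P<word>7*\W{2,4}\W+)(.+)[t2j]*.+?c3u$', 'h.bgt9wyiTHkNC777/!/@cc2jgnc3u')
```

['h.bgt', '9wyiTHkNC777', '/!/@', 'cc2jg', '']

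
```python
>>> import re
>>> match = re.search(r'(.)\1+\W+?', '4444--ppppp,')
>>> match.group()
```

'4444-'

A backreference is literal: `\1` must see the identical characters the first group matched.
`search` walks the string left to right and returns the first match it finds.
The match spans [0:5] → '4444-'.
Captured: group 1 = '4'.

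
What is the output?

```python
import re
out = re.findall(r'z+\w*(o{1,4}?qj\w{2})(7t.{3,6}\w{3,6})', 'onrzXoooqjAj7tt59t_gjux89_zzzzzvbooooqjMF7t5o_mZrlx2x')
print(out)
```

With 2 capturing groups, `findall` returns a 2-tuple per match.

[('oqjMF', '7t5o_mZrlx2x')]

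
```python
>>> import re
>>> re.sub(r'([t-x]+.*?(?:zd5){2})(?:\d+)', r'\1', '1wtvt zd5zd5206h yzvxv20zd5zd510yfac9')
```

'1wtvt zd5zd5h yzvxv20zd5zd5yfac9'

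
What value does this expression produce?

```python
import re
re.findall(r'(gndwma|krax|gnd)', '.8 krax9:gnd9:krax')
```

['krax', 'gnd', 'krax']

Matches: at [3:7] match 'krax', group 1 = 'krax'; at [9:12] match 'gnd', group 1 = 'gnd'; at [14:18] match 'krax', group 1 = 'krax'.
`findall` collects group 1 from each match (3 total).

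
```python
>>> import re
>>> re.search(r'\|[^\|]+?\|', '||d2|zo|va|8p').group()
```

The match spans [1:5] → '|d2|'.

'|d2|'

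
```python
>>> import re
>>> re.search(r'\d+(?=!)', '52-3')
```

None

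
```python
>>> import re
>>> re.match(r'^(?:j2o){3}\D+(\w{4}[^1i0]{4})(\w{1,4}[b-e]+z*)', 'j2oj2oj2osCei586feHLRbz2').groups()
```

('i586feHL', 'Rbz')

The match spans [0:23] → 'j2oj2oj2osCei586feHLRbz'.
Captured: group 1 = 'i586feHL', group 2 = 'Rbz'.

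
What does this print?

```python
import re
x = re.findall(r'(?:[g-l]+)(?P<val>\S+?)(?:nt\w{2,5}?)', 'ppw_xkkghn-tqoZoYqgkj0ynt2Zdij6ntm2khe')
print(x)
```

Because the quantifier is non-greedy, it stops expanding at the earliest point where the rest of the pattern can succeed.
One capturing group, so `findall` returns just the captured substring from each match — 2 in all.

['n-tqoZoYqgkj0y', '6']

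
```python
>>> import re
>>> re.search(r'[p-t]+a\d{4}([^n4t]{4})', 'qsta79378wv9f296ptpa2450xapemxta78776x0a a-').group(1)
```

The pattern matches one or more of a character in [p-t]; then a literal 'a', then exactly 4 of a digit; then exactly 4 of any character except [n4t] (captured).
`re.search` tries every starting position until one works.
The match spans [0:12] → 'qsta79378wv9'.
Captured: group 1 = '8wv9'.

'8wv9'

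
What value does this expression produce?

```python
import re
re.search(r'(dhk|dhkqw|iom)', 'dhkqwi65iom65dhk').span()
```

(0, 3)

`|` is ordered: at each position the engine commits to the first alternative that works.
The match spans [0:3] → 'dhk'.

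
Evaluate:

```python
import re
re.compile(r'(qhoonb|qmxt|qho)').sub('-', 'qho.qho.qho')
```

'-.-.-'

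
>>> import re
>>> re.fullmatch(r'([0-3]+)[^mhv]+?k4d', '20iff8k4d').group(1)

The match spans [0:9] → '20iff8k4d'.
Captured: group 1 = '20'.

'20'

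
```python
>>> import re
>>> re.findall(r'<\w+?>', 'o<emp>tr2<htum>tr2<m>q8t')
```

['<emp>', '<htum>', '<m>']

Walking the string: at [1:6] → '<emp>'; at [9:15] → '<htum>'; at [18:21] → '<m>'.
Since nothing is captured, `findall` lists the 3 matched substrings directly.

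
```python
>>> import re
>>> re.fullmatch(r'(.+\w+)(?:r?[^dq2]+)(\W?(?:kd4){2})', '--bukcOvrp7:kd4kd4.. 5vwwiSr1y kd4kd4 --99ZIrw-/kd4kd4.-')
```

None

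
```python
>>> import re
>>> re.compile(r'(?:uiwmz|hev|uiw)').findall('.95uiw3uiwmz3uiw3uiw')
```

['uiw', 'uiwmz', 'uiw', 'uiw']

Alternation tries branches left to right and keeps the first one that lets the overall match succeed at that position.
With no groups in the pattern, `findall` gives back each whole match — 4 here.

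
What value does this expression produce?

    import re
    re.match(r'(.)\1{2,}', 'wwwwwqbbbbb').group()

After group 1 captures some text, `\1` only succeeds where that same text appears again.
`re.match` only tries the pattern at the start of the string.
The match spans [0:5] → 'wwwww'.
Captured: group 1 = 'w'.

'wwwww'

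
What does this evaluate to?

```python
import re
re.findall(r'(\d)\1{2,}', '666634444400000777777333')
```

['6', '4', '0', '7', '3']

After group 1 captures some text, `\1` only succeeds where that same text appears again.
Scanning left to right: at [0:4] match '6666', group 1 = '6'; at [5:10] match '44444', group 1 = '4'; at [10:15] match '00000', group 1 = '0'; at [15:21] match '777777', group 1 = '7'; at [21:24] match '333', group 1 = '3'.
Because there's exactly one group, `findall` drops the full match and keeps group 1 from each hit.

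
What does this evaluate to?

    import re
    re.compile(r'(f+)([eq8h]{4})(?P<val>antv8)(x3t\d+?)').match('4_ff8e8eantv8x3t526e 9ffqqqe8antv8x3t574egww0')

None

`match` is anchored at position 0; if the pattern doesn't fit there, it returns None.
Here position 0 doesn't satisfy it, so the call returns None.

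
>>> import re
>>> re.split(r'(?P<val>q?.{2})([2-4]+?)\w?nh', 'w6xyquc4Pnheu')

['w6xy', 'quc', '4', 'eu']

The pattern matches optionally the literal 'q', then exactly 2 of any character (captured as 'val'); then one or more of a character in [2-4] (lazy) (captured); then optionally a word character, then the literal 'nh'.
Matches to split on: at [4:11] → 'quc4Pnh'.
The group in the pattern means `split` returns the separators' captures alongside the pieces.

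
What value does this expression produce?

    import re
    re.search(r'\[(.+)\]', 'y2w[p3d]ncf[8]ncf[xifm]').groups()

Unlike `match`, `search` isn't anchored — it looks for the pattern anywhere in the string.
The match spans [3:23] → '[p3d]ncf[8]ncf[xifm]'.
Captured: group 1 = 'p3d]ncf[8]ncf[xifm'.

('p3d]ncf[8]ncf[xifm',)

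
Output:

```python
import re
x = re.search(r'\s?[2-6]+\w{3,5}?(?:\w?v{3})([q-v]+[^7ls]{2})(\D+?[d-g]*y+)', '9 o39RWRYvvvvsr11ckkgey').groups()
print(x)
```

('vsr11', 'ckkgey')

The match spans [3:23] → '39RWRYvvvvsr11ckkgey'.
Captured: group 1 = 'vsr11', group 2 = 'ckkgey'.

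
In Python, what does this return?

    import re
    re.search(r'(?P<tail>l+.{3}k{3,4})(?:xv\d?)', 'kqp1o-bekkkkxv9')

This matches one or more of a literal 'l', then exactly 3 of any character, then 3 to 4 of the literal 'k' (captured as 'tail'); then the literal 'xv', then optionally a digit (non-capturing group).
Unlike `match`, `search` isn't anchored — it looks for the pattern anywhere in the string.
Here the pattern never matches, so the call returns None.

None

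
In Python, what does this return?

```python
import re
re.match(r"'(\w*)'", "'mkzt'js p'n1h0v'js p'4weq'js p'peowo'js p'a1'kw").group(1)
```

'mkzt'

The match spans [0:6] → "'mkzt'".
Captured: group 1 = 'mkzt'.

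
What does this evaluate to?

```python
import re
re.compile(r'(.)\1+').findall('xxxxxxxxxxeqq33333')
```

['x', 'q', '3']

The backreference `\1` re-matches whatever the first group consumed, character for character.
Walking the string: at [0:10] match 'xxxxxxxxxx', group 1 = 'x'; at [11:13] match 'qq', group 1 = 'q'; at [13:18] match '33333', group 1 = '3'.
Because there's exactly one group, `findall` drops the full match and keeps group 1 from each hit.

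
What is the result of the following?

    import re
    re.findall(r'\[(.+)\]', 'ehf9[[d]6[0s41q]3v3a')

['[d]6[0s41q']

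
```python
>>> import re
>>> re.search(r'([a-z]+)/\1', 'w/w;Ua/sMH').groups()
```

The match spans [0:3] → 'w/w'.
Captured: group 1 = 'w'.

('w',)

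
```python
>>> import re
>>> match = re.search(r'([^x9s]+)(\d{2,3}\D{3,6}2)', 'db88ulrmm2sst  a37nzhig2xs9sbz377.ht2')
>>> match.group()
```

'db88ulrmm2'

This matches one or more of any character except [x9s] (captured); then 2 to 3 of a digit, then 3 to 6 of a non-digit, then the literal '2' (captured).
`re.search` scans for the first position where the pattern succeeds.
The match spans [0:10] → 'db88ulrmm2'.
Captured: group 1 = 'db', group 2 = '88ulrmm2'.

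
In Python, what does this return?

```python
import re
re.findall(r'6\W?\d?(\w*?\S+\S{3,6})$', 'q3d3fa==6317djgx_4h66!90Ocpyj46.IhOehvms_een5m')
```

['17djgx_4h66!90Ocpyj46.IhOehvms_een5m']

This matches the literal '6', then optionally a non-word character, then optionally a digit; then zero or more of a word character (lazy), then one or more of a non-whitespace character, then 3 to 6 of a non-whitespace character (captured); then anchored at the end.
Matches: at [8:46] match '6317djgx_4h66!90Ocpyj46.IhOehvms_een5m', group 1 = '17djgx_4h66!90Ocpyj46.IhOehvms_een5m'.
With a single group, `findall` returns only what that group captured — 1 item.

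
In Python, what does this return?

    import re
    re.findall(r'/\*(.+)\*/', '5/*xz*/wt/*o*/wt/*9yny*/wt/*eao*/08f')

`findall` collects group 1 from the one match (1 total).

['xz*/wt/*o*/wt/*9yny*/wt/*eao']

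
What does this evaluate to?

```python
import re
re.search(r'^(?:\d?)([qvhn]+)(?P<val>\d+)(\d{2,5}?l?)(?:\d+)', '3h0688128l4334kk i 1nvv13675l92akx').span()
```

The match spans [0:14] → '3h0688128l4334'.

(0, 14)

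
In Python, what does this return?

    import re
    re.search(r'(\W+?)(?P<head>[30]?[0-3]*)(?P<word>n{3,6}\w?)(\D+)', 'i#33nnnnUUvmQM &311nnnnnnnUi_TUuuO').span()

(1, 16)

This matches one or more of a non-word character (lazy) (captured); then optionally one of [30], then zero or more of a character in [0-3] (captured as 'head'); then 3 to 6 of the literal 'n', then optionally a word character (captured as 'word'); then one or more of a non-digit (captured).
`re.search` scans for the first position where the pattern succeeds.
The match spans [1:16] → '#33nnnnUUvmQM &'.
Captured: group 1 = '#', group 2 = '33', group 3 = 'nnnnU', group 4 = 'UvmQM &'.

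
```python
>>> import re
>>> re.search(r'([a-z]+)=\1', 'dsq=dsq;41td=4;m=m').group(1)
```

'dsq'

A backreference is literal: `\1` must see the identical characters the first group matched.
`re.search` tries every starting position until one works.
The match spans [0:7] → 'dsq=dsq'.
Captured: group 1 = 'dsq'.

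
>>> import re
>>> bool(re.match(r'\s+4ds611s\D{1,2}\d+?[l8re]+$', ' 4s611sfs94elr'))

False

This matches one or more of whitespace; then the literal '4d', then the literal 's61', then the literal '1s'; then 1 to 2 of a non-digit, then one or more of a digit (lazy), then one or more of one of [l8re]; then anchored at the end.
`re.match` won't scan ahead — the pattern has to work from the very first character.
Here the pattern fails at index 0, so the call returns None, and `bool(None)` is False.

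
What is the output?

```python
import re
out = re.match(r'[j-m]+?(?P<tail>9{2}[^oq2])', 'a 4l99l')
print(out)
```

None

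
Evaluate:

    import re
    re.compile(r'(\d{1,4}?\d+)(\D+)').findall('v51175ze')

[('51175', 'ze')]

2 groups means the one result is a tuple of 2 captured strings — 1 here.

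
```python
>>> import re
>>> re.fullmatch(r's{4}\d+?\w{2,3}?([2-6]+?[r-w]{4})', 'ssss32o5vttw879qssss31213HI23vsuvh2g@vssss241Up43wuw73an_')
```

Pattern: exactly 4 of a literal 's', then one or more of a digit (lazy), then 2 to 3 of a word character (lazy); then one or more of a character in [2-6] (lazy), then exactly 4 of a character in [r-w] (captured).
`fullmatch` succeeds only if the pattern covers the string from start to end.
Here the string isn't matched end-to-end, so the call returns None.

None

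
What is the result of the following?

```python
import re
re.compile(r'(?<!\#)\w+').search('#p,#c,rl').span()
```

The negative lookaround is zero-width — it rules out positions where the adjacent text would match, without consuming anything.
Unlike `match`, `search` isn't anchored — it looks for the pattern anywhere in the string.
The match spans [6:8] → 'rl'.

(6, 8)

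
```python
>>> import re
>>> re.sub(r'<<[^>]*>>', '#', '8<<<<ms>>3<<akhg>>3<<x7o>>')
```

Matches: at [1:9] → '<<<<ms>>'; at [10:18] → '<<akhg>>'; at [19:26] → '<<x7o>>'.
Each match is replaced by '#'.

'8#3#3#'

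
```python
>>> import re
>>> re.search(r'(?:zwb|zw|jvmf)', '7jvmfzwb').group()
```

'jvmf'

Unlike `match`, `search` isn't anchored — it looks for the pattern anywhere in the string.
The match spans [1:5] → 'jvmf'.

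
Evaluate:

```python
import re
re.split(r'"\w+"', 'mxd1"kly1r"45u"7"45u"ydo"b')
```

`split` removes every match and returns the 4 fragments in between.

['mxd1', '45u', '45u', 'b']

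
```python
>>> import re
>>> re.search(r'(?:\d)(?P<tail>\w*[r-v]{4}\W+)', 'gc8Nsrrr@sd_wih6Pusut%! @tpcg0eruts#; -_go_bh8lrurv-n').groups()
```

This matches a digit (non-capturing group); then zero or more of a word character, then exactly 4 of a character in [r-v], then one or more of a non-word character (captured as 'tail').
`re.search` tries every starting position until one works.
The match spans [2:9] → '8Nsrrr@'.
Captured: group 1 = 'Nsrrr@'.

('Nsrrr@',)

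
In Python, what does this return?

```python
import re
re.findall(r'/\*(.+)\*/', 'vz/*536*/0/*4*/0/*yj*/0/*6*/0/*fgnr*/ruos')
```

['536*/0/*4*/0/*yj*/0/*6*/0/*fgnr']

Walking the string: at [2:37] match '/*536*/0/*4*/0/*yj*/0/*6*/0/*fgnr*/', group 1 = '536*/0/*4*/0/*yj*/0/*6*/0/*fgnr'.
Because there's exactly one group, `findall` drops the full match and keeps group 1 from the one hit.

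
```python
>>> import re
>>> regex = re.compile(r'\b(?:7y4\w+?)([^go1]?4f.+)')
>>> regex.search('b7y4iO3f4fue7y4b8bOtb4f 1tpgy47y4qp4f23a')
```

None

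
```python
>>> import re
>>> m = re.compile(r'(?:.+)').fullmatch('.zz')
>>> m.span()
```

(0, 3)

`re.fullmatch` requires the pattern to consume the entire string.
The match spans [0:3] → '.zz'.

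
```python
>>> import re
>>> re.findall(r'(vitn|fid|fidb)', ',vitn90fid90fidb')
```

['vitn', 'fid', 'fid']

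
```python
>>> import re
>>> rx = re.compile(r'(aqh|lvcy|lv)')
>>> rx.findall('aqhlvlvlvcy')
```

['aqh', 'lv', 'lv', 'lvcy']

Alternation isn't longest-match — the leftmost alternative that fits at this position is chosen.
Matches: at [0:3] match 'aqh', group 1 = 'aqh'; at [3:5] match 'lv', group 1 = 'lv'; at [5:7] match 'lv', group 1 = 'lv'; at [7:11] match 'lvcy', group 1 = 'lvcy'.
One capturing group, so `findall` returns just the captured substring from each match — 4 in all.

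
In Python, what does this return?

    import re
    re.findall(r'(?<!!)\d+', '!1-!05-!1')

['5']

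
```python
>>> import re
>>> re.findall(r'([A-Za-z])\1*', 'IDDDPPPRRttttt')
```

['I', 'D', 'P', 'R', 't']

The backreference `\1` re-matches whatever the first group consumed, character for character.
Matches: at [0:1] match 'I', group 1 = 'I'; at [1:4] match 'DDD', group 1 = 'D'; at [4:7] match 'PPP', group 1 = 'P'; at [7:9] match 'RR', group 1 = 'R'; at [9:14] match 'ttttt', group 1 = 't'.
Because there's exactly one group, `findall` drops the full match and keeps group 1 from each hit.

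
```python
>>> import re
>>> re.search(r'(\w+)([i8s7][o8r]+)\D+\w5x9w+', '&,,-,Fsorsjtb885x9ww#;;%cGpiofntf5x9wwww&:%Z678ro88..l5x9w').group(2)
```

'io'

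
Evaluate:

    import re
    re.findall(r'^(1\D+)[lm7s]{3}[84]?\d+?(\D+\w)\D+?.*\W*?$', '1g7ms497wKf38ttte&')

[('1g', 'wK')]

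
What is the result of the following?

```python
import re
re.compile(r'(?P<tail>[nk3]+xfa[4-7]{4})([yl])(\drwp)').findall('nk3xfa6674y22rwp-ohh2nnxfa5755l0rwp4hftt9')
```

Pattern: one or more of one of [nk3], then the literal 'xfa', then exactly 4 of a character in [4-7] (captured as 'tail'); then one of [yl] (captured); then a digit, then the literal 'rwp' (captured).
Scanning left to right: at [21:35] match 'nnxfa5755l0rwp', groups = ('nnxfa5755', 'l', '0rwp').
3 groups means the one result is a tuple of 3 captured strings — 1 here.

[('nnxfa5755', 'l', '0rwp')]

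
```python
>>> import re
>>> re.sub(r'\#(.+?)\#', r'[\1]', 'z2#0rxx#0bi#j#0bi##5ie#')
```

'z2[0rxx]0bi[j]0bi[#5ie]'

A `+?`/`*?`/`{m,n}?` starts at its minimum and grows only as far as needed for what follows to match.
Matches: at [2:8] → '#0rxx#'; at [11:14] → '#j#'; at [17:23] → '##5ie#'.
Each match is replaced using the text its own group 1 captured.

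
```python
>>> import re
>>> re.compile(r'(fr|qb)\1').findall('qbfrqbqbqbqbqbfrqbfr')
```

A backreference is literal: `\1` must see the identical characters the first group matched.
Matches: at [4:8] match 'qbqb', group 1 = 'qb'; at [8:12] match 'qbqb', group 1 = 'qb'.
`findall` collects group 1 from each match (2 total).

['qb', 'qb']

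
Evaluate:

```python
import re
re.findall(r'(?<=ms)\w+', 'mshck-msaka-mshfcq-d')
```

The `(?=…)`/`(?<=…)` assertion just peeks at neighbouring text; it doesn't advance the match position.
Matches: at [2:5] → 'hck'; at [8:11] → 'aka'; at [14:18] → 'hfcq'.
Since nothing is captured, `findall` lists the 3 matched substrings directly.

['hck', 'aka', 'hfcq']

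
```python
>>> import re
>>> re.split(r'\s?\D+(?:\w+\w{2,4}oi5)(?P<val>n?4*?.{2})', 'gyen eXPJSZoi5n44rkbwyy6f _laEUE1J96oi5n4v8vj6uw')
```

['', 'n44', 'rkbwyy6', 'n4v', '8vj6uw']

The pattern matches optionally whitespace, then one or more of a non-digit; then one or more of a word character, then 2 to 4 of a word character, then the literal 'oi5' (non-capturing group); then optionally the literal 'n', then zero or more of the literal '4' (lazy), then exactly 2 of any character (captured as 'val').
A `+?`/`*?`/`{m,n}?` starts at its minimum and grows only as far as needed for what follows to match.
Matches to split on: at [0:17] → 'gyen eXPJSZoi5n44'; at [24:42] → 'f _laEUE1J96oi5n4v'.
Because the pattern has a capturing group, `split` also inserts each captured text between the pieces.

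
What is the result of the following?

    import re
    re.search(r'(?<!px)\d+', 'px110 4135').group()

`(?!…)`/`(?<!…)` only lets a position through if the neighbouring text does NOT match; no characters are consumed.
The match spans [3:5] → '10'.

'10'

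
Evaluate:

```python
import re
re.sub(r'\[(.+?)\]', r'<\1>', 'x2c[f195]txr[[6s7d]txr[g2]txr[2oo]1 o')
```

Lazy quantifiers expand one character at a time until the remainder of the pattern can match.
The replacement refers to a captured group, so each match is rewritten using its own captured text.

'x2c<f195>txr<[6s7d>txr<g2>txr<2oo>1 o'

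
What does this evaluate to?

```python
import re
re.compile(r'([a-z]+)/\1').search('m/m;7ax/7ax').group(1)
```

'm'

The match spans [0:3] → 'm/m'.
Captured: group 1 = 'm'.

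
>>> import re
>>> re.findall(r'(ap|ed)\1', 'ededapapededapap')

A backreference is literal: `\1` must see the identical characters the first group matched.
With a single group, `findall` returns only what that group captured — 4 items.

['ed', 'ap', 'ed', 'ap']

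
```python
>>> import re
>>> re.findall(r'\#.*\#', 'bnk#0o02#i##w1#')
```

Scanning left to right: at [3:15] → '#0o02#i##w1#'.
No capturing groups, so `findall` returns the 1 full match string.

['#0o02#i##w1#']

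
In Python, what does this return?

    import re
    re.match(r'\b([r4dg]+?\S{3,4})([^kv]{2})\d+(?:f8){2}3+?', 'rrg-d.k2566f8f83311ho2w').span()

(0, 16)

With `match`, the pattern is implicitly anchored at the beginning.
The match spans [0:16] → 'rrg-d.k2566f8f83'.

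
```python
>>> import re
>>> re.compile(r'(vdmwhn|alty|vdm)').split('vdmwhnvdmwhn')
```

Alternation tries branches left to right and keeps the first one that lets the overall match succeed at that position.
Matches to split on: at [0:6] → 'vdmwhn'; at [6:12] → 'vdmwhn'.
With a capturing group present, the delimiter's captured portion is kept in the result list.

['', 'vdmwhn', '', 'vdmwhn', '']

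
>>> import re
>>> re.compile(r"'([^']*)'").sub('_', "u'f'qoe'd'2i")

'u_qoe_2i'

`sub` substitutes '_' at each match site.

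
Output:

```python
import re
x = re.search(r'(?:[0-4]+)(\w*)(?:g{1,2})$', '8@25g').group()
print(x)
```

25g

The pattern matches one or more of a character in [0-4] (non-capturing group); then zero or more of a word character (captured); then 1 to 2 of a literal 'g' (non-capturing group); then anchored at the end.
The match spans [2:5] → '25g'.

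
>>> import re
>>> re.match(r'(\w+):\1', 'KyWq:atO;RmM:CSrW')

After group 1 captures some text, `\1` only succeeds where that same text appears again.
`re.match` only tries the pattern at the start of the string.
Here position 0 doesn't satisfy it, so the call returns None.

None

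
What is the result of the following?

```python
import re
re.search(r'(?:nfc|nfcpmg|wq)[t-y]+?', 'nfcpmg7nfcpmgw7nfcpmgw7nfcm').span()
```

(7, 14)

The match spans [7:14] → 'nfcpmgw'.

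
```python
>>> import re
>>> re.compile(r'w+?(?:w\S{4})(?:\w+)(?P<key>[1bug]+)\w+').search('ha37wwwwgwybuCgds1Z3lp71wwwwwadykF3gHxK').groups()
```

('g',)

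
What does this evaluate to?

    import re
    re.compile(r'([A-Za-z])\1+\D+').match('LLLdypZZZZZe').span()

(0, 12)

A backreference is literal: `\1` must see the identical characters the first group matched.
`re.match` only tries the pattern at the start of the string.
The match spans [0:12] → 'LLLdypZZZZZe'.
Captured: group 1 = 'L'.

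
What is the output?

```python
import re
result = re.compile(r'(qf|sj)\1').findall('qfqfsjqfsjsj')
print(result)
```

['qf', 'sj']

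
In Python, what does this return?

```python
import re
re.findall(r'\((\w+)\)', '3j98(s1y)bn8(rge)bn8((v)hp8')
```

['s1y', 'rge', 'v']

Because there's exactly one group, `findall` drops the full match and keeps group 1 from each hit.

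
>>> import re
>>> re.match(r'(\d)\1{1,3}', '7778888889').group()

With `match`, the pattern is implicitly anchored at the beginning.
The match spans [0:3] → '777'.

'777'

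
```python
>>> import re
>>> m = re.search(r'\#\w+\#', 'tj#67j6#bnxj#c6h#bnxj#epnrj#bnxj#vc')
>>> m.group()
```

'#67j6#'

`re.search` tries every starting position until one works.
The match spans [2:8] → '#67j6#'.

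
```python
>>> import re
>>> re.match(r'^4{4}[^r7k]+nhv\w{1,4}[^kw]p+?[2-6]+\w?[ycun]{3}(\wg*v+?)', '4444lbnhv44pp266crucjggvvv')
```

None

This matches anchored at the start of the string; then exactly 4 of a literal '4', then one or more of any character except [r7k]; then the literal 'nhv', then 1 to 4 of a word character; then any character except [kw]; then one or more of a literal 'p' (lazy); then one or more of a character in [2-6], then optionally a word character, then exactly 3 of one of [ycun]; then a word character, then zero or more of the literal 'g', then one or more of a literal 'v' (lazy) (captured).
`re.match` won't scan ahead — the pattern has to work from the very first character.
Here the pattern fails at index 0, so the call returns None.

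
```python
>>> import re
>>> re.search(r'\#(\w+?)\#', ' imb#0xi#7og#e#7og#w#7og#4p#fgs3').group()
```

'#0xi#'

`search` walks the string left to right and returns the first match it finds.
The match spans [4:9] → '#0xi#'.
Captured: group 1 = '0xi'.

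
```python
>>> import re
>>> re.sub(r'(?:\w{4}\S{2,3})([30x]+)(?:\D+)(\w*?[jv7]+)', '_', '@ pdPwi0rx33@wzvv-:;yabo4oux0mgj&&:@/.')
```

The pattern matches exactly 4 of a word character, then 2 to 3 of a non-whitespace character (non-capturing group); then one or more of one of [30x] (captured); then one or more of a non-digit (non-capturing group); then zero or more of a word character (lazy), then one or more of one of [jv7] (captured).
Each match is replaced by '_'.

'@ _&&:@/.'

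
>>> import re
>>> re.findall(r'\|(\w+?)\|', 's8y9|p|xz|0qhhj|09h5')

['p', '0qhhj']

Matches: at [4:7] match '|p|', group 1 = 'p'; at [9:16] match '|0qhhj|', group 1 = '0qhhj'.
One capturing group, so `findall` returns just the captured substring from each match — 2 in all.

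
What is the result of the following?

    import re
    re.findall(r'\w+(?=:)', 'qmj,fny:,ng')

['fny']

The `(?=…)`/`(?<=…)` assertion just peeks at neighbouring text; it doesn't advance the match position.
Scanning left to right: at [4:7] → 'fny'.
`findall` yields the raw match text (1 of them) because the pattern has no groups.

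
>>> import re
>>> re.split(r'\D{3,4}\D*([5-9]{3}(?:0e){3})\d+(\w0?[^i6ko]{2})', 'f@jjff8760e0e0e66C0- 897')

Pattern: 3 to 4 of a non-digit, then zero or more of a non-digit; then exactly 3 of a character in [5-9], then the literal '0e' repeated 3 times (captured); then one or more of a digit; then a word character, then optionally the literal '0', then exactly 2 of any character except [i6ko] (captured).
Because the pattern has a capturing group, `split` also inserts each captured text between the pieces.

['', '8760e0e0e', 'C0- ', '897']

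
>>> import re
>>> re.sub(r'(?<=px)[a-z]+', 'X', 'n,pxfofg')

The positive lookaround only admits positions where the adjacent text matches; those characters stay outside the span.
Every occurrence is swapped for 'X'.

'n,pxX'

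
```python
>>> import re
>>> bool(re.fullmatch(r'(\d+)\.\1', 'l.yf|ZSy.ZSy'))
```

False

`\1` is not a pattern — it's the concrete string captured by group 1, re-applied verbatim.
`re.fullmatch` is like wrapping the pattern in `^…$` (in single-line mode).
Here there's no way to consume every character, so the call returns None, and `bool(None)` is False.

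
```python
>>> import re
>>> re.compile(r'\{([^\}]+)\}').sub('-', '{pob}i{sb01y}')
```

Matches: at [0:5] → '{pob}'; at [6:13] → '{sb01y}'.
`sub` substitutes '-' at each match site.

'-i-'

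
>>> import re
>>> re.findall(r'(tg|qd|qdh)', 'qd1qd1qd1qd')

`findall` collects group 1 from each match (4 total).

['qd', 'qd', 'qd', 'qd']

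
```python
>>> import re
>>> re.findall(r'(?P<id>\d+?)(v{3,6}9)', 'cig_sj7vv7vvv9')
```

[('7', 'vvv9')]

This matches one or more of a digit (lazy) (captured as 'id'); then 3 to 6 of a literal 'v', then the literal '9' (captured).
Multiple groups make `findall` return tuples — one 2-tuple for the one match.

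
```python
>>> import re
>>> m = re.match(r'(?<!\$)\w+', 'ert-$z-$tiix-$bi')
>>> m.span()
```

(0, 3)

`(?!…)`/`(?<!…)` only lets a position through if the neighbouring text does NOT match; no characters are consumed.
`re.match` won't scan ahead — the pattern has to work from the very first character.
The match spans [0:3] → 'ert'.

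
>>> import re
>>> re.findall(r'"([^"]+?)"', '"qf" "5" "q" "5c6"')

['qf', '5', 'q', '5c6']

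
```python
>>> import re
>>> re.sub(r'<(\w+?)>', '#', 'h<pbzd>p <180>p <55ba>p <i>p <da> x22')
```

'h#p #p #p #p # x22'

Each match is replaced by '#'.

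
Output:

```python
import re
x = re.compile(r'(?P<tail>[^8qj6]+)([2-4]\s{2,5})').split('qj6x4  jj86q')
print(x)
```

['qj6', 'x', '4  ', 'jj86q']

With a capturing group present, the delimiter's captured portion is kept in the result list.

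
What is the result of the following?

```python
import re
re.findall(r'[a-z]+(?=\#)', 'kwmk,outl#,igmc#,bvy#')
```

['outl', 'igmc', 'bvy']

Lookahead/lookbehind check context without consuming it, so the matched span excludes the asserted characters.
Scanning left to right: at [5:9] → 'outl'; at [11:15] → 'igmc'; at [17:20] → 'bvy'.
Since nothing is captured, `findall` lists the 3 matched substrings directly.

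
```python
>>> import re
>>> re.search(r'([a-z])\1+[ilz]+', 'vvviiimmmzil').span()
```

`\1` has to match the exact text group 1 already captured.
Unlike `match`, `search` isn't anchored — it looks for the pattern anywhere in the string.
The match spans [0:6] → 'vvviii'.
Captured: group 1 = 'v'.

(0, 6)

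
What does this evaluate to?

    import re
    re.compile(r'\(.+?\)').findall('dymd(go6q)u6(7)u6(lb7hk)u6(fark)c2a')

With the lazy modifier that quantifier settles for the fewest repetitions that let the rest of the pattern succeed (the atoms after it are unaffected and can still be greedy).
With no groups in the pattern, `findall` gives back each whole match — 4 here.

['(go6q)', '(7)', '(lb7hk)', '(fark)']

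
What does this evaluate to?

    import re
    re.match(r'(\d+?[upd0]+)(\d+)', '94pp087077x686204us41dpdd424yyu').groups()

('94pp0', '87077')

The match spans [0:10] → '94pp087077'.
Captured: group 1 = '94pp0', group 2 = '87077'.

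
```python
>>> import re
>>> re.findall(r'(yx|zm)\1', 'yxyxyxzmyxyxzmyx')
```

['yx', 'yx']

A backreference is literal: `\1` must see the identical characters the first group matched.
`findall` collects group 1 from each match (2 total).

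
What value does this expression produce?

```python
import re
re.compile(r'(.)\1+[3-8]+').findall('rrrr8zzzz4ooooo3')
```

['r', 'z', 'o']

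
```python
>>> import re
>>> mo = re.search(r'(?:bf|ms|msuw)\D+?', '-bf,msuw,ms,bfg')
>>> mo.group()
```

'bf,'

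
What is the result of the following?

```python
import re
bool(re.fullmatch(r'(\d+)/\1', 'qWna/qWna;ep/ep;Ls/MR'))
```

False

`re.fullmatch` requires the pattern to consume the entire string.
Here there's no way to consume every character, so the call returns None, and `bool(None)` is False.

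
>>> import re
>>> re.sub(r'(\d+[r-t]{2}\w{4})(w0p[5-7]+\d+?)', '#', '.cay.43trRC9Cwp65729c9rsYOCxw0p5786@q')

'.cay.43trRC9Cwp65729c#6@q'

The pattern matches one or more of a digit, then exactly 2 of a character in [r-t], then exactly 4 of a word character (captured); then the literal 'w0p', then one or more of a character in [5-7], then one or more of a digit (lazy) (captured).
A non-greedy quantifier consumes as few characters as it can — just enough that the remainder of the pattern still matches from where it stops; whatever follows it matches normally.
Matches: at [21:34] → '9rsYOCxw0p578'.
Each match is replaced by '#'.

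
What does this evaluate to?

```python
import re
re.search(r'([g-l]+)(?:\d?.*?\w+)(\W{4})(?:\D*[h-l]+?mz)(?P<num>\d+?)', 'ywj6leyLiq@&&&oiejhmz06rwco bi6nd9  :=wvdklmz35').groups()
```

('j', '@&&&', '0')

The match spans [2:22] → 'j6leyLiq@&&&oiejhmz0'.
Captured: group 1 = 'j', group 2 = '@&&&', group 3 = '0'.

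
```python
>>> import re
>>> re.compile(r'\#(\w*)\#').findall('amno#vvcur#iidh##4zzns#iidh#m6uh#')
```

['vvcur', '', 'iidh']

Matches: at [4:11] match '#vvcur#', group 1 = 'vvcur'; at [15:17] match '##', group 1 = ''; at [22:28] match '#iidh#', group 1 = 'iidh'.
With a single group, `findall` returns only what that group captured — 3 items.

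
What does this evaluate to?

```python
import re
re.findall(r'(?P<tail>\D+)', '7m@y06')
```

['m@y']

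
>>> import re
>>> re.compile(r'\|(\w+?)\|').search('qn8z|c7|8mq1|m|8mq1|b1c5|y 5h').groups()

The match spans [4:8] → '|c7|'.
Captured: group 1 = 'c7'.

('c7',)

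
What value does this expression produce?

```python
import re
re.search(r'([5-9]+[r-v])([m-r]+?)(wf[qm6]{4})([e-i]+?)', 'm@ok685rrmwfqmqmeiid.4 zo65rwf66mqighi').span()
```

(4, 17)

The `?` after the quantifier makes it lazy — it takes as little as possible before letting the rest of the pattern try.
The match spans [4:17] → '685rrmwfqmqme'.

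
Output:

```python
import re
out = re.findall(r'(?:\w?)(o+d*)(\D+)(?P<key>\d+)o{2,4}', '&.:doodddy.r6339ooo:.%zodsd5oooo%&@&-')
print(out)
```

The pattern matches optionally a word character (non-capturing group); then one or more of a literal 'o', then zero or more of the literal 'd' (captured); then one or more of a non-digit (captured); then one or more of a digit (captured as 'key'); then 2 to 4 of a literal 'o'.
Matches: at [3:19] match 'doodddy.r6339ooo', groups = ('ooddd', 'y.r', '6339'); at [22:32] match 'zodsd5oooo', groups = ('od', 'sd', '5').
Multiple groups make `findall` return tuples — one 3-tuple for each match.

[('ooddd', 'y.r', '6339'), ('od', 'sd', '5')]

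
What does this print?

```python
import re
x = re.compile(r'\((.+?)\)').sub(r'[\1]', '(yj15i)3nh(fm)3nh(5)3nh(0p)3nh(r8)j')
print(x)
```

[yj15i]3nh[fm]3nh[5]3nh[0p]3nh[r8]j

Lazy quantifiers expand one character at a time until the remainder of the pattern can match.
Matches: at [0:7] → '(yj15i)'; at [10:14] → '(fm)'; at [17:20] → '(5)'; at [23:27] → '(0p)'; at [30:34] → '(r8)'.
`\1` in the replacement pulls in group 1's text for each match.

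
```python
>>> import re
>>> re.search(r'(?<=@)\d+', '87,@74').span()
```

(4, 6)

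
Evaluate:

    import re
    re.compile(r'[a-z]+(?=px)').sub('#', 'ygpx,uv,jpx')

The `(?=…)`/`(?<=…)` assertion just peeks at neighbouring text; it doesn't advance the match position.
Matches: at [0:2] → 'yg'; at [8:9] → 'j'.
Each match is replaced by '#'.

'#px,uv,#px'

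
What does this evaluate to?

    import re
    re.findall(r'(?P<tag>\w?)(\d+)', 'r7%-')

This matches optionally a word character (captured as 'tag'); then one or more of a digit (captured).
Scanning left to right: at [0:2] match 'r7', groups = ('r', '7').
With 2 capturing groups, `findall` returns a 2-tuple per match.

[('r', '7')]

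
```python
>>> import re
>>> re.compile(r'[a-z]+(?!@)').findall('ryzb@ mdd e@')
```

['ryz', 'mdd']

The negative lookahead/lookbehind blocks any match where the forbidden context is present.
Scanning left to right: at [0:3] → 'ryz'; at [6:9] → 'mdd'.
`findall` yields the raw match text (2 of them) because the pattern has no groups.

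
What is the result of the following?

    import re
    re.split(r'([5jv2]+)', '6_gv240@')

Pattern: one or more of one of [5jv2] (captured).
`re.split` interleaves the captured-group text with the surrounding fragments.

['6_g', 'v2', '40@']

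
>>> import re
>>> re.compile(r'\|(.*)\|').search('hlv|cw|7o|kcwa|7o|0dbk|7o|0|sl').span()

(3, 28)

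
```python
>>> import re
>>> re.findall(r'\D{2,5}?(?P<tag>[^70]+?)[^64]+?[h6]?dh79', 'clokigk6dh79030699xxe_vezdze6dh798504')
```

Pattern: 2 to 5 of a non-digit (lazy); then one or more of any character except [70] (lazy) (captured as 'tag'); then one or more of any character except [64] (lazy); then optionally one of [h6], then the literal 'dh', then the literal '79'.
Because the quantifier is non-greedy, it stops expanding at the earliest point where the rest of the pattern can succeed.
Scanning left to right: at [0:12] match 'clokigk6dh79', group 1 = 'o'; at [18:33] match 'xxe_vezdze6dh79', group 1 = 'e'.
One capturing group, so `findall` returns just the captured substring from each match — 2 in all.

['o', 'e']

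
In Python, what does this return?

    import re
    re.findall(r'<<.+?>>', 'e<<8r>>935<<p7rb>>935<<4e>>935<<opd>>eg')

['<<8r>>', '<<p7rb>>', '<<4e>>', '<<opd>>']

`findall` yields the raw match text (4 of them) because the pattern has no groups.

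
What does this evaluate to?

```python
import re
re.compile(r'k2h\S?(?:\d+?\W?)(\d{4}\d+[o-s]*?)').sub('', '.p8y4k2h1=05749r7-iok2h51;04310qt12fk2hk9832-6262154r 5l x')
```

'.p8y4r7-ioqt12fr 5l x'

`sub` substitutes '' at each match site.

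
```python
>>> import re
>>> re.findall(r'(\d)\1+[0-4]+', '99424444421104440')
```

['9']

A backreference is literal: `\1` must see the identical characters the first group matched.
Scanning left to right: at [0:17] match '99424444421104440', group 1 = '9'.
`findall` collects group 1 from the one match (1 total).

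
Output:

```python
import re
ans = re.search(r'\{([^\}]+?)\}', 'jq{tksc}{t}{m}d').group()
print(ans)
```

{tksc}

`re.search` tries every starting position until one works.
The match spans [2:8] → '{tksc}'.
Captured: group 1 = 'tksc'.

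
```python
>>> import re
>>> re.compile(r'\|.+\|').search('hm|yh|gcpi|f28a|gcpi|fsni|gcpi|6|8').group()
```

'|yh|gcpi|f28a|gcpi|fsni|gcpi|6|'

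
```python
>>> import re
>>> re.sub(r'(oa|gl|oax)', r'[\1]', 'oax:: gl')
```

'[oa]x:: [gl]'

`|` is ordered: at each position the engine commits to the first alternative that works.
The replacement refers to a captured group, so each match is rewritten using its own captured text.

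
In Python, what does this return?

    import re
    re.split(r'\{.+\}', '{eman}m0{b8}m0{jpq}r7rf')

['', 'r7rf']

Matches to split on: at [0:19] → '{eman}m0{b8}m0{jpq}'.
Each match becomes a cut point; 2 segments remain.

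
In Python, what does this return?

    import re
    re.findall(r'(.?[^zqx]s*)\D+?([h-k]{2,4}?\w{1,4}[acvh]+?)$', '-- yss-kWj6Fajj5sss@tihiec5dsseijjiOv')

[('c5', 'ijjiOv')]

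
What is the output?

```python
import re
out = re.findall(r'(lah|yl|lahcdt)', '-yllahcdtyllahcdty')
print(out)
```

Alternation isn't longest-match — the leftmost alternative that fits at this position is chosen.
With a single group, `findall` returns only what that group captured — 4 items.

['yl', 'lah', 'yl', 'lah']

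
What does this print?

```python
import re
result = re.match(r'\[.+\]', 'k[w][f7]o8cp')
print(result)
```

`re.match` only tries the pattern at the start of the string.
Here the string doesn't start with a match, so the call returns None.

None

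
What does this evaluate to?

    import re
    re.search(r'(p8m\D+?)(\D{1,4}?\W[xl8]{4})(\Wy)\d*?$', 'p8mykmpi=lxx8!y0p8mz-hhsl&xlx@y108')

The pattern matches the literal 'p8m', then one or more of a non-digit (lazy) (captured); then 1 to 4 of a non-digit (lazy), then a non-word character, then exactly 4 of one of [xl8] (captured); then a non-word character, then the literal 'y' (captured); then zero or more of a digit (lazy); then anchored at the end.
`search` walks the string left to right and returns the first match it finds.
Here no position works, so the call returns None.

None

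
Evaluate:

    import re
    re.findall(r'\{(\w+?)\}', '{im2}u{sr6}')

`findall` collects group 1 from each match (2 total).

['im2', 'sr6']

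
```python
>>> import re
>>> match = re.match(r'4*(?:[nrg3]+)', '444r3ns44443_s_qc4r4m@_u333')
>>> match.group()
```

The pattern matches zero or more of a literal '4'; then one or more of one of [nrg3] (non-capturing group).
With `match`, the pattern is implicitly anchored at the beginning.
The match spans [0:6] → '444r3n'.

'444r3n'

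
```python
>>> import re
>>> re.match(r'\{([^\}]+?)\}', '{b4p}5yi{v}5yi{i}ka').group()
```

'{b4p}'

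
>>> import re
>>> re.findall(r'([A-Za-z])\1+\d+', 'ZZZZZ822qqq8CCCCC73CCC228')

['Z', 'q', 'C', 'C']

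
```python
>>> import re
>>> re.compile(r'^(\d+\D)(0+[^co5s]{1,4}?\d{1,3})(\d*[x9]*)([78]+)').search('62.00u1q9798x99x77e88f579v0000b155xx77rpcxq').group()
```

'62.00u1q9798x99x77'

This matches anchored at the start of the string; then one or more of a digit, then a non-digit (captured); then one or more of a literal '0', then 1 to 4 of any character except [co5s] (lazy), then 1 to 3 of a digit (captured); then zero or more of a digit, then zero or more of one of [x9] (captured); then one or more of one of [78] (captured).
`search` walks the string left to right and returns the first match it finds.
The match spans [0:18] → '62.00u1q9798x99x77'.
Captured: group 1 = '62.', group 2 = '00u1q979', group 3 = '8x99x', group 4 = '77'.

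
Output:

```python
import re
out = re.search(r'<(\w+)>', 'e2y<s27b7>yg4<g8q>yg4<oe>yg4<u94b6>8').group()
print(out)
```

`re.search` scans for the first position where the pattern succeeds.
The match spans [3:10] → '<s27b7>'.
Captured: group 1 = 's27b7'.

<s27b7>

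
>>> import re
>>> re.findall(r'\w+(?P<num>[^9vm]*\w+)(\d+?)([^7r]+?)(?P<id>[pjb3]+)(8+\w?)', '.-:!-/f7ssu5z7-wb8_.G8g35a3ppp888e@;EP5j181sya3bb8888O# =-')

[('-wb8_.G8g35a3ppp888e@;EP5j181sya', '3', 'b', 'b', '8888O')]

The pattern matches one or more of a word character; then zero or more of any character except [9vm], then one or more of a word character (captured as 'num'); then one or more of a digit (lazy) (captured); then one or more of any character except [7r] (lazy) (captured); then one or more of one of [pjb3] (captured as 'id'); then one or more of the literal '8', then optionally a word character (captured).
With 5 capturing groups, `findall` returns a 5-tuple per match.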